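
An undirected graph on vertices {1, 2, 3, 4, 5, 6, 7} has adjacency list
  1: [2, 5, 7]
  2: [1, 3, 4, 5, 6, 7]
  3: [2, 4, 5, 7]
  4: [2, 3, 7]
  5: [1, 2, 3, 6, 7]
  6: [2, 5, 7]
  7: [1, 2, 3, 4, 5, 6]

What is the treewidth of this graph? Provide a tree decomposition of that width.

Treewidth 3.
One optimal decomposition is:
Bags: B1 = {2, 3, 5, 7}  B2 = {1, 2, 5, 7}  B3 = {2, 5, 6, 7}  B4 = {2, 3, 4, 7}
Tree: B1–B2, B1–B3, B1–B4

The largest bag has 4 vertices, giving width 3; this decomposition certifies tw(G) ≤ 3. On the other hand G contains the 4-clique {2, 3, 4, 7}. A clique must lie in a single bag of any decomposition, so no decomposition can have width below 3. Therefore the treewidth is 3.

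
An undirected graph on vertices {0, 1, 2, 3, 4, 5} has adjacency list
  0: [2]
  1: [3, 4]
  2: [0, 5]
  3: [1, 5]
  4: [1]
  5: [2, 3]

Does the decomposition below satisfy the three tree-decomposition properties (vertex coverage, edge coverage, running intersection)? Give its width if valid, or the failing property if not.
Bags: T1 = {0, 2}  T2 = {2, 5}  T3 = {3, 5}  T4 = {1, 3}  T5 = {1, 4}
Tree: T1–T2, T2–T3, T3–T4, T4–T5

Checking the three conditions: (i) the bags cover all of {0, 1, 2, 3, 4, 5}; (ii) for each edge, some bag contains both endpoints; (iii) the bags containing any fixed vertex form a subtree. All hold, so the decomposition is valid with width 2 − 1 = 1.

Yes; width 1.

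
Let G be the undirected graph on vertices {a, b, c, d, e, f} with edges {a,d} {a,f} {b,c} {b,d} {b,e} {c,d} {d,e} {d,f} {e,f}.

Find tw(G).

A width-2 tree decomposition is:
Bags: B1 = {d, e, f}  B2 = {b, d, e}  B3 = {a, d, f}  B4 = {b, c, d}
Tree: B1–B2, B1–B3, B2–B4
The largest bag has 3 vertices, giving width 2; this decomposition certifies tw(G) ≤ 2. For the lower bound, the 3 vertices {b, c, d} are pairwise adjacent, and any tree decomposition puts a clique entirely inside one bag — forcing width ≥ 2. The upper and lower bounds meet at 2, so that is the treewidth.

2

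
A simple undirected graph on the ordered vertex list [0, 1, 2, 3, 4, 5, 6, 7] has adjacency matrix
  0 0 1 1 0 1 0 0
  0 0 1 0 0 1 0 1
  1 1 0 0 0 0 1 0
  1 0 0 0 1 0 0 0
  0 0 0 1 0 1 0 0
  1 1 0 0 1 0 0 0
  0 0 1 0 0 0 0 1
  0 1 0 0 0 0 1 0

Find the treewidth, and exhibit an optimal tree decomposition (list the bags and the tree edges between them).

Treewidth 2.
One optimal decomposition is:
Bags: B1 = {2, 6, 7}  B2 = {1, 2, 7}  B3 = {0, 1, 2}  B4 = {0, 1, 5}  B5 = {0, 3, 5}  B6 = {3, 4, 5}
Tree: B1–B2, B2–B3, B3–B4, B4–B5, B5–B6

Each bag holds 3 vertices, so the decomposition has width 2, which upper-bounds the treewidth. Since 6–7–1–2–6 is a cycle in G, G is not acyclic. Forests are exactly the graphs of treewidth ≤ 1, so tw(G) ≥ 2. Therefore the treewidth is 2.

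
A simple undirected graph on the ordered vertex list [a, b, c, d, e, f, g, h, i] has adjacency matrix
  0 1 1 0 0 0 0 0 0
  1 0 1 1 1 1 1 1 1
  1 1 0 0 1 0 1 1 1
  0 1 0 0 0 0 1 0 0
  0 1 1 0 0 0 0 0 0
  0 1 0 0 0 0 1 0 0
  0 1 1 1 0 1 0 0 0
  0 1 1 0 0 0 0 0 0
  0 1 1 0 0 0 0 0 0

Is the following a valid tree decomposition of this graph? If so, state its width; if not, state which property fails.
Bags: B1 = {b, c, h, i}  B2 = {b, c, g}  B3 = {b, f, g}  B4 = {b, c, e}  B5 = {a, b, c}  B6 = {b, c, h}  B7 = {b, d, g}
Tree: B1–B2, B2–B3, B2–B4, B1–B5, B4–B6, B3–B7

A tree decomposition must satisfy three properties: every vertex lies in some bag; for every edge, both endpoints lie together in some bag; and for every vertex, the bags containing it form a connected subtree. Here bags containing vertex h are not connected in the tree, so the decomposition is invalid.

No — bags containing vertex h are not connected in the tree.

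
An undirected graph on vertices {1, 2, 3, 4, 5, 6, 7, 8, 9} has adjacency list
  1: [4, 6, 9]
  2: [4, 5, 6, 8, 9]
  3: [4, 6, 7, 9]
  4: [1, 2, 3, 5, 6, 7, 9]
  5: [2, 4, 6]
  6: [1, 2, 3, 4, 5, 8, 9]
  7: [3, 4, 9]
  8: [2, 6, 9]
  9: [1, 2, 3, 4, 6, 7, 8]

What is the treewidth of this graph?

3

A width-3 tree decomposition is:
Bags: B1 = {2, 4, 6, 9}  B2 = {2, 6, 8, 9}  B3 = {3, 4, 6, 9}  B4 = {3, 4, 7, 9}  B5 = {2, 4, 5, 6}  B6 = {1, 4, 6, 9}
Tree: B1–B2, B1–B3, B3–B4, B1–B5, B1–B6
Every bag has size at most 4, so the width is 4 − 1 = 3 and tw(G) ≤ 3. For the lower bound, the 4 vertices {2, 6, 8, 9} are pairwise adjacent, and any tree decomposition puts a clique entirely inside one bag — forcing width ≥ 3. Combining the bounds, tw(G) = 3.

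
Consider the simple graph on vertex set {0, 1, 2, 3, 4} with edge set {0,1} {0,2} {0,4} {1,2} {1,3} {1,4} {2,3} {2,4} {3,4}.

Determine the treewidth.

A width-3 tree decomposition is:
Bags: B1 = {0, 1, 2, 4}  B2 = {1, 2, 3, 4}
Tree: B1–B2
The largest bag has 4 vertices, giving width 3; this decomposition certifies tw(G) ≤ 3. For the lower bound, the 4 vertices {0, 1, 2, 4} are pairwise adjacent, and any tree decomposition puts a clique entirely inside one bag — forcing width ≥ 3. Hence tw(G) = 3 exactly.

3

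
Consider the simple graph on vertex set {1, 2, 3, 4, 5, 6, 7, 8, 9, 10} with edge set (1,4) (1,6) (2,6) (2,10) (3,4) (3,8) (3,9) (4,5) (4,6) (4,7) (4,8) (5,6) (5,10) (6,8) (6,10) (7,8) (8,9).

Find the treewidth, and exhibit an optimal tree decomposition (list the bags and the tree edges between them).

The largest bag has 3 vertices, giving width 2; this decomposition certifies tw(G) ≤ 2. On the other hand G contains the 3-clique {3, 8, 9}. A clique must lie in a single bag of any decomposition, so no decomposition can have width below 2. The upper and lower bounds meet at 2, so that is the treewidth.

Treewidth 2.
Bags: B1 = {4, 7, 8}  B2 = {4, 6, 8}  B3 = {4, 5, 6}  B4 = {3, 4, 8}  B5 = {5, 6, 10}  B6 = {2, 6, 10}  B7 = {3, 8, 9}  B8 = {1, 4, 6}
Tree: B1–B2, B2–B3, B1–B4, B3–B5, B5–B6, B4–B7, B2–B8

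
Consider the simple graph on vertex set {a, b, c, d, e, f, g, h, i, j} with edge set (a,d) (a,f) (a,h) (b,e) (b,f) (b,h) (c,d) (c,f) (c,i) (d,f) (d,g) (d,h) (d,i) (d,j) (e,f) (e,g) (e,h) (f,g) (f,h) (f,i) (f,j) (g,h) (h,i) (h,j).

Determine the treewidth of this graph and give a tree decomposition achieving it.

Treewidth 3.
Bags: B1 = {a, d, f, h}  B2 = {d, f, h, j}  B3 = {d, f, g, h}  B4 = {d, f, h, i}  B5 = {e, f, g, h}  B6 = {c, d, f, i}  B7 = {b, e, f, h}
Tree: B1–B2, B2–B3, B1–B4, B3–B5, B4–B6, B5–B7

Each bag holds 4 vertices, so the decomposition has width 3, which upper-bounds the treewidth. Conversely, {d, f, g, h} is a clique of size 4, and the vertices of any clique must share a bag in every tree decomposition; so some bag has ≥ 4 vertices and tw(G) ≥ 3. Hence tw(G) = 3 exactly.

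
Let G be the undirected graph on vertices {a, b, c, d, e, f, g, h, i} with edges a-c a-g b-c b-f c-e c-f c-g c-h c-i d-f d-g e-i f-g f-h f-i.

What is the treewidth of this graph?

2

A width-2 tree decomposition is:
Bags: B1 = {a, c, g}  B2 = {c, f, g}  B3 = {d, f, g}  B4 = {b, c, f}  B5 = {c, f, i}  B6 = {c, f, h}  B7 = {c, e, i}
Tree: B1–B2, B2–B3, B2–B4, B2–B5, B2–B6, B5–B7
The largest bag has 3 vertices, giving width 2; this decomposition certifies tw(G) ≤ 2. For the lower bound, the 3 vertices {d, f, g} are pairwise adjacent, and any tree decomposition puts a clique entirely inside one bag — forcing width ≥ 2. The upper and lower bounds meet at 2, so that is the treewidth.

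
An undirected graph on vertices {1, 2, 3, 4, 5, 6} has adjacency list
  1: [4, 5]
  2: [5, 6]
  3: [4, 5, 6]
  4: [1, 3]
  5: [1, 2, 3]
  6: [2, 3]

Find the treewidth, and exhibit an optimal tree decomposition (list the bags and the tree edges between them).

Treewidth 2.
One such decomposition:
Bags: B1 = {2, 5, 6}  B2 = {3, 5, 6}  B3 = {1, 3, 5}  B4 = {1, 3, 4}
Tree: B1–B2, B2–B3, B3–B4

Each bag holds 3 vertices, so the decomposition has width 2, which upper-bounds the treewidth. Since 2–6–3–5–2 is a cycle in G, G is not acyclic. Forests are exactly the graphs of treewidth ≤ 1, so tw(G) ≥ 2. Hence tw(G) = 2 exactly.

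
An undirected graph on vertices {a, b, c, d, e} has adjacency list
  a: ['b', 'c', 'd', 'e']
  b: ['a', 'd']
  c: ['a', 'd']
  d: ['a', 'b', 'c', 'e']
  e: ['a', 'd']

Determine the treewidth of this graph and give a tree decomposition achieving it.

Every bag has size at most 3, so the width is 3 − 1 = 2 and tw(G) ≤ 2. For the lower bound, the 3 vertices {a, d, e} are pairwise adjacent, and any tree decomposition puts a clique entirely inside one bag — forcing width ≥ 2. Therefore the treewidth is 2.

Treewidth 2.
Bags: B1 = {a, c, d}  B2 = {a, b, d}  B3 = {a, d, e}
Tree: B1–B2, B2–B3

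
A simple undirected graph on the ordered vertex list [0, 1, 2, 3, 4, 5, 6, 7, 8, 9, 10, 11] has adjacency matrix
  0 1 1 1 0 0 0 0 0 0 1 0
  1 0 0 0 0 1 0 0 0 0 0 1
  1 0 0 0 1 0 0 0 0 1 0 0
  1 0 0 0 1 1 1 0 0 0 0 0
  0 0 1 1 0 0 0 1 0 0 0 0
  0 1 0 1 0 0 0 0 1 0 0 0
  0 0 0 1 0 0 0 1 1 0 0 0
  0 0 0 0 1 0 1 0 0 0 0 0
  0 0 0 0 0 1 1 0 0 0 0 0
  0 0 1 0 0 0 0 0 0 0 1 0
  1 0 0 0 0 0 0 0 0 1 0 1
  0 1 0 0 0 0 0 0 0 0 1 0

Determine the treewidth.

3

A width-3 tree decomposition is:
Bags: B1 = {4, 6, 7, 8}  B2 = {3, 4, 6, 8}  B3 = {3, 4, 5, 8}  B4 = {2, 3, 4, 5}  B5 = {0, 2, 3, 5}  B6 = {0, 1, 2, 5}  B7 = {0, 1, 2, 9}  B8 = {0, 1, 9, 10}  B9 = {1, 9, 10, 11}
Tree: B1–B2, B2–B3, B3–B4, B4–B5, B5–B6, B6–B7, B7–B8, B8–B9
Every bag has size at most 4, so the width is 4 − 1 = 3 and tw(G) ≤ 3. For the lower bound: the 4 vertex sets {6,7,8}, {4}, {3}, {0,1,2,5} are disjoint, each induces a connected subgraph, and every pair is joined by at least one edge of G. Contracting each set to a single vertex therefore yields K_{4} as a minor, and since treewidth is minor-monotone, tw(G) ≥ tw(K_{4}) = 3. Combining the bounds, tw(G) = 3.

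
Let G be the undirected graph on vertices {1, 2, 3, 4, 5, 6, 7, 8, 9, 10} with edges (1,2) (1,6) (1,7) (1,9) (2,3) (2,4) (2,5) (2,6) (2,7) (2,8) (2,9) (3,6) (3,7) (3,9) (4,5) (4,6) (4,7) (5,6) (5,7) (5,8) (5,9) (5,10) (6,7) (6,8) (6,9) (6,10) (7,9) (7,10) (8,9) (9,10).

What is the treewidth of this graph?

A width-4 tree decomposition is:
Bags: B1 = {2, 3, 6, 7, 9}  B2 = {2, 5, 6, 7, 9}  B3 = {2, 5, 6, 8, 9}  B4 = {1, 2, 6, 7, 9}  B5 = {5, 6, 7, 9, 10}  B6 = {2, 4, 5, 6, 7}
Tree: B1–B2, B2–B3, B1–B4, B2–B5, B2–B6
Every bag has size at most 5, so the width is 5 − 1 = 4 and tw(G) ≤ 4. For the lower bound, the 5 vertices {2, 5, 6, 8, 9} are pairwise adjacent, and any tree decomposition puts a clique entirely inside one bag — forcing width ≥ 4. Therefore the treewidth is 4.

4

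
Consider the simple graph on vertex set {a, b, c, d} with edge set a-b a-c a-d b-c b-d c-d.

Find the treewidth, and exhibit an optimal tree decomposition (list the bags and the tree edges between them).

With just one bag of size 4, the width is 4 − 1 = 3, so tw(G) ≤ 3. Conversely, {a, b, c, d} is a clique of size 4, and the vertices of any clique must share a bag in every tree decomposition; so some bag has ≥ 4 vertices and tw(G) ≥ 3. Combining the bounds, tw(G) = 3.

Treewidth 3.
Bags: B1 = {a, b, c, d}
Tree: (single bag)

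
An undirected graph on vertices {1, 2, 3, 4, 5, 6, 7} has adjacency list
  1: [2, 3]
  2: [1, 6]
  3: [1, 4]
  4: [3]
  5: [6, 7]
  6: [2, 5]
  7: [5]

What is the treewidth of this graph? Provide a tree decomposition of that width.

The largest bag has 2 vertices, giving width 1; this decomposition certifies tw(G) ≤ 1. Any graph with an edge has treewidth ≥ 1, and G has the edge 4–3. Therefore the treewidth is 1.

Treewidth 1.
Bags: B1 = {3, 4}  B2 = {1, 3}  B3 = {1, 2}  B4 = {2, 6}  B5 = {5, 6}  B6 = {5, 7}
Tree: B1–B2, B2–B3, B3–B4, B4–B5, B5–B6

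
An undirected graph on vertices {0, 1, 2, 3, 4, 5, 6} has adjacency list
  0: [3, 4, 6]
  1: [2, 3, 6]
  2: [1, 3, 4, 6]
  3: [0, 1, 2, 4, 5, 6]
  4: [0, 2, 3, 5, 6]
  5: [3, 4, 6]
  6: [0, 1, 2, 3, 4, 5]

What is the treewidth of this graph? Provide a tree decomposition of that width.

Treewidth 3.
One such decomposition:
Bags: B1 = {2, 3, 4, 6}  B2 = {3, 4, 5, 6}  B3 = {1, 2, 3, 6}  B4 = {0, 3, 4, 6}
Tree: B1–B2, B1–B3, B1–B4

Every bag has size at most 4, so the width is 4 − 1 = 3 and tw(G) ≤ 3. On the other hand G contains the 4-clique {1, 2, 3, 6}. A clique must lie in a single bag of any decomposition, so no decomposition can have width below 3. Hence tw(G) = 3 exactly.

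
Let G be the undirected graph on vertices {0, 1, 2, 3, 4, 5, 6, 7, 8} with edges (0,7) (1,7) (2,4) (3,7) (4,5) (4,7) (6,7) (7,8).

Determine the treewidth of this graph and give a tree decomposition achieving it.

Treewidth 1.
Bags: B1 = {7, 8}  B2 = {4, 7}  B3 = {2, 4}  B4 = {4, 5}  B5 = {1, 7}  B6 = {6, 7}  B7 = {0, 7}  B8 = {3, 7}
Tree: B1–B2, B2–B3, B3–B4, B2–B5, B1–B6, B6–B7, B6–B8

Every bag has size at most 2, so the width is 2 − 1 = 1 and tw(G) ≤ 1. Since G has at least one edge (e.g. 7–8), it is not an edgeless graph, so tw(G) ≥ 1. The upper and lower bounds meet at 1, so that is the treewidth.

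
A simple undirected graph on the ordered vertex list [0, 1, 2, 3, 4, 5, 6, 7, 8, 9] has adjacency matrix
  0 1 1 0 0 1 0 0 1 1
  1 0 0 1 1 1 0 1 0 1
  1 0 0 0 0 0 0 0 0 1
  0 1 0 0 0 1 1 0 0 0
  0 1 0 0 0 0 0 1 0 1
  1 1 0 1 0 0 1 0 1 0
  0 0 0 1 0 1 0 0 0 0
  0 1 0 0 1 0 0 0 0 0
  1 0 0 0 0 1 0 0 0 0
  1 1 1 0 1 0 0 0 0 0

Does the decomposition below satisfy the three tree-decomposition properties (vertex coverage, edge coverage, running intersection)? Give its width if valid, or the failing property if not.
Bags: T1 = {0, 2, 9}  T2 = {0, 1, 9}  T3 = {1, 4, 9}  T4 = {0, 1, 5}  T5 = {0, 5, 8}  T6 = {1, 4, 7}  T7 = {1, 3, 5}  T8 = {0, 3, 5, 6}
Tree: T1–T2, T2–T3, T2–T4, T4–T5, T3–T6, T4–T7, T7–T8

A tree decomposition must satisfy three properties: every vertex lies in some bag; for every edge, both endpoints lie together in some bag; and for every vertex, the bags containing it form a connected subtree. Here bags containing vertex 0 are not connected in the tree, so the decomposition is invalid.

No — bags containing vertex 0 are not connected in the tree.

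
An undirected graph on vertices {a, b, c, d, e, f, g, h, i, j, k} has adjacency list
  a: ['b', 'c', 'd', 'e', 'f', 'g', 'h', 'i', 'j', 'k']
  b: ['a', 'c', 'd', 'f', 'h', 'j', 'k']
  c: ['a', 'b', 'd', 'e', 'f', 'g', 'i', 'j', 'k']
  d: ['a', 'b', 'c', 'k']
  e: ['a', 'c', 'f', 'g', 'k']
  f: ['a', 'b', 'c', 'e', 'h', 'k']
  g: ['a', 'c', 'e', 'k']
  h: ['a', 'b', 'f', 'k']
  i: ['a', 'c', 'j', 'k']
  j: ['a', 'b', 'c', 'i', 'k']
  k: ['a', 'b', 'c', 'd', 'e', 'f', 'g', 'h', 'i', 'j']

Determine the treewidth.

4

A width-4 tree decomposition is:
Bags: B1 = {a, b, c, f, k}  B2 = {a, b, f, h, k}  B3 = {a, c, e, f, k}  B4 = {a, c, e, g, k}  B5 = {a, b, c, d, k}  B6 = {a, b, c, j, k}  B7 = {a, c, i, j, k}
Tree: B1–B2, B1–B3, B3–B4, B1–B5, B5–B6, B6–B7
Every bag has size at most 5, so the width is 5 − 1 = 4 and tw(G) ≤ 4. On the other hand G contains the 5-clique {a, b, f, h, k}. A clique must lie in a single bag of any decomposition, so no decomposition can have width below 4. Therefore the treewidth is 4.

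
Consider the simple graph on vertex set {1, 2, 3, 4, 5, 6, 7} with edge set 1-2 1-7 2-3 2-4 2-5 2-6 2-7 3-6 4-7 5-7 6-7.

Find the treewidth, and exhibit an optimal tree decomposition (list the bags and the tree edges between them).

Every bag has size at most 3, so the width is 3 − 1 = 2 and tw(G) ≤ 2. For the lower bound, the 3 vertices {2, 3, 6} are pairwise adjacent, and any tree decomposition puts a clique entirely inside one bag — forcing width ≥ 2. Combining the bounds, tw(G) = 2.

Treewidth 2.
One optimal decomposition is:
Bags: B1 = {2, 6, 7}  B2 = {2, 4, 7}  B3 = {2, 3, 6}  B4 = {1, 2, 7}  B5 = {2, 5, 7}
Tree: B1–B2, B1–B3, B1–B4, B2–B5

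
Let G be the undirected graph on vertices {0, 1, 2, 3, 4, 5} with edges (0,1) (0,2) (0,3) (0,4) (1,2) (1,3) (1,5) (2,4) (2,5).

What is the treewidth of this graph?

2

A width-2 tree decomposition is:
Bags: B1 = {1, 2, 5}  B2 = {0, 1, 2}  B3 = {0, 2, 4}  B4 = {0, 1, 3}
Tree: B1–B2, B2–B3, B2–B4
Each bag holds 3 vertices, so the decomposition has width 2, which upper-bounds the treewidth. On the other hand G contains the 3-clique {0, 1, 2}. A clique must lie in a single bag of any decomposition, so no decomposition can have width below 2. Hence tw(G) = 2 exactly.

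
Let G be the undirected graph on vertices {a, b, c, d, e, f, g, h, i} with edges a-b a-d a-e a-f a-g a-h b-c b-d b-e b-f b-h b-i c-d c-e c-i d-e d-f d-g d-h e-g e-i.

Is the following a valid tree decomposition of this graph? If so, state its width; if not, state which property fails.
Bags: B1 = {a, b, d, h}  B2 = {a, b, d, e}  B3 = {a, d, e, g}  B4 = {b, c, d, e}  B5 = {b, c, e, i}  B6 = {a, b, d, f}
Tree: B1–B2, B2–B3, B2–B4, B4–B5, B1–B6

Yes; width 3.

Checking the three conditions: (i) the bags cover all of {a, b, c, d, e, f, g, h, i}; (ii) for each edge, some bag contains both endpoints; (iii) the bags containing any fixed vertex form a subtree. All hold, so the decomposition is valid with width 4 − 1 = 3.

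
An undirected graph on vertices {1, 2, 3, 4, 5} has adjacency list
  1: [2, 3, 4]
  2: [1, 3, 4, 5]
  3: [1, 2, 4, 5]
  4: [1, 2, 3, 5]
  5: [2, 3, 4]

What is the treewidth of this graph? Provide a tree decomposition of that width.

Every bag has size at most 4, so the width is 4 − 1 = 3 and tw(G) ≤ 3. On the other hand G contains the 4-clique {1, 2, 3, 4}. A clique must lie in a single bag of any decomposition, so no decomposition can have width below 3. Combining the bounds, tw(G) = 3.

Treewidth 3.
One such decomposition:
Bags: B1 = {1, 2, 3, 4}  B2 = {2, 3, 4, 5}
Tree: B1–B2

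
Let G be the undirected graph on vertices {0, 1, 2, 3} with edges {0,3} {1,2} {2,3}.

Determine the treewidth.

1

A width-1 tree decomposition is:
Bags: B1 = {2, 3}  B2 = {1, 2}  B3 = {0, 3}
Tree: B1–B2, B1–B3
Each bag holds 2 vertices, so the decomposition has width 1, which upper-bounds the treewidth. G has an edge, so its treewidth is at least 1. The upper and lower bounds meet at 1, so that is the treewidth.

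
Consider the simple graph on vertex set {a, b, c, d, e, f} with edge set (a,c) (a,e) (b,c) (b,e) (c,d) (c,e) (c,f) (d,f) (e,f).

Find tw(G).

A width-2 tree decomposition is:
Bags: B1 = {c, e, f}  B2 = {c, d, f}  B3 = {b, c, e}  B4 = {a, c, e}
Tree: B1–B2, B1–B3, B3–B4
The largest bag has 3 vertices, giving width 2; this decomposition certifies tw(G) ≤ 2. For the lower bound, the 3 vertices {c, d, f} are pairwise adjacent, and any tree decomposition puts a clique entirely inside one bag — forcing width ≥ 2. Therefore the treewidth is 2.

2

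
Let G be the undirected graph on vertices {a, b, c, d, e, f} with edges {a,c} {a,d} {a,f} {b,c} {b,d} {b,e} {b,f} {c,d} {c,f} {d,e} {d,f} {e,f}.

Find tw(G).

A width-3 tree decomposition is:
Bags: B1 = {b, d, e, f}  B2 = {b, c, d, f}  B3 = {a, c, d, f}
Tree: B1–B2, B2–B3
Every bag has size at most 4, so the width is 4 − 1 = 3 and tw(G) ≤ 3. Conversely, {b, d, e, f} is a clique of size 4, and the vertices of any clique must share a bag in every tree decomposition; so some bag has ≥ 4 vertices and tw(G) ≥ 3. Therefore the treewidth is 3.

3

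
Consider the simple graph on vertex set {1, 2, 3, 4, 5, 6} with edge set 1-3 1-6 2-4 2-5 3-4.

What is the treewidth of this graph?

A width-1 tree decomposition is:
Bags: B1 = {1, 6}  B2 = {1, 3}  B3 = {3, 4}  B4 = {2, 4}  B5 = {2, 5}
Tree: B1–B2, B2–B3, B3–B4, B4–B5
The largest bag has 2 vertices, giving width 1; this decomposition certifies tw(G) ≤ 1. G has an edge, so its treewidth is at least 1. The upper and lower bounds meet at 1, so that is the treewidth.

1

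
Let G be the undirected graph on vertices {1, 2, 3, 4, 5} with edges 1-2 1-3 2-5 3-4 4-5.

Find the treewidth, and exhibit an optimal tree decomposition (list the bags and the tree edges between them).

Every bag has size at most 3, so the width is 3 − 1 = 2 and tw(G) ≤ 2. For the lower bound, G contains the cycle 4–3–1–2–5–4, so G is not a forest; only forests have treewidth ≤ 1, hence tw(G) ≥ 2. Therefore the treewidth is 2.

Treewidth 2.
One optimal decomposition is:
Bags: B1 = {1, 3, 4}  B2 = {1, 2, 4}  B3 = {2, 4, 5}
Tree: B1–B2, B2–B3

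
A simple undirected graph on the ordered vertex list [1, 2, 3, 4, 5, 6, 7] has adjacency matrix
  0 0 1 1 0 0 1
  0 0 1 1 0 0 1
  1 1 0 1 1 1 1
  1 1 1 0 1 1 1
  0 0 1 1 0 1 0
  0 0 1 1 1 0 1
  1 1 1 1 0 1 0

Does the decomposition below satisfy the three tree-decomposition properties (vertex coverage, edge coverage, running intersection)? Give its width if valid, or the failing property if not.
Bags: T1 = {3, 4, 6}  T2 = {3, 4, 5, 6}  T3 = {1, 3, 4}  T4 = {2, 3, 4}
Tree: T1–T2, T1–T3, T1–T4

No — vertex 7 appears in no bag.

A tree decomposition must satisfy three properties: every vertex lies in some bag; for every edge, both endpoints lie together in some bag; and for every vertex, the bags containing it form a connected subtree. Here vertex 7 appears in no bag, so the decomposition is invalid.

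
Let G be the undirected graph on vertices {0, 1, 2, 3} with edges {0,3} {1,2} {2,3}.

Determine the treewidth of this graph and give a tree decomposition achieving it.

Treewidth 1.
One optimal decomposition is:
Bags: B1 = {1, 2}  B2 = {2, 3}  B3 = {0, 3}
Tree: B1–B2, B2–B3

Each bag holds 2 vertices, so the decomposition has width 1, which upper-bounds the treewidth. Since G has at least one edge (e.g. 2–1), it is not an edgeless graph, so tw(G) ≥ 1. Hence tw(G) = 1 exactly.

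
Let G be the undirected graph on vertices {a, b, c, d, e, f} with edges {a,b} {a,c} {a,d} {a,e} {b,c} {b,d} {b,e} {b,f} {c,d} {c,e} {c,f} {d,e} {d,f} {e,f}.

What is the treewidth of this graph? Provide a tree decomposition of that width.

Treewidth 4.
One such decomposition:
Bags: B1 = {b, c, d, e, f}  B2 = {a, b, c, d, e}
Tree: B1–B2

The largest bag has 5 vertices, giving width 4; this decomposition certifies tw(G) ≤ 4. Conversely, {b, c, d, e, f} is a clique of size 5, and the vertices of any clique must share a bag in every tree decomposition; so some bag has ≥ 5 vertices and tw(G) ≥ 4. The upper and lower bounds meet at 4, so that is the treewidth.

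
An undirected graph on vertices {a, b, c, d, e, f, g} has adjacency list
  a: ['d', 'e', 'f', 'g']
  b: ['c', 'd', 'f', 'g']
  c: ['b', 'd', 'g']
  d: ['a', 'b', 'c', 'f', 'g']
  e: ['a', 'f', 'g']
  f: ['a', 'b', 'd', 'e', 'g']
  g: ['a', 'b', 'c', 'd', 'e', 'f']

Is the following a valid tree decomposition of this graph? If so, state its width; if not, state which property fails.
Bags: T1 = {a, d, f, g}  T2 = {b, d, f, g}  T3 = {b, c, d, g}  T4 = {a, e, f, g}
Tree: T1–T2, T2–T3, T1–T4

Every vertex of G appears in some bag (union = {a, b, c, d, e, f, g}); every edge is covered by a bag; and for each vertex v the set of bags containing v is connected in the bag tree. The decomposition is therefore valid. The largest bag has 4 vertices, so the width is 3.

Yes; width 3.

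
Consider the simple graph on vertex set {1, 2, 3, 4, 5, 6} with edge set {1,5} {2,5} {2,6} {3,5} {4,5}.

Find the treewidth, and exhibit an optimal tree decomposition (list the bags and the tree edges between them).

Treewidth 1.
Bags: B1 = {2, 5}  B2 = {2, 6}  B3 = {4, 5}  B4 = {1, 5}  B5 = {3, 5}
Tree: B1–B2, B1–B3, B3–B4, B4–B5

Every bag has size at most 2, so the width is 2 − 1 = 1 and tw(G) ≤ 1. Any graph with an edge has treewidth ≥ 1, and G has the edge 2–5. Combining the bounds, tw(G) = 1.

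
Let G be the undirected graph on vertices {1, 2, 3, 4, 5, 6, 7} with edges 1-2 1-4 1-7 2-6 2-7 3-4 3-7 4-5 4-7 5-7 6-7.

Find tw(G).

2

A width-2 tree decomposition is:
Bags: B1 = {1, 4, 7}  B2 = {1, 2, 7}  B3 = {4, 5, 7}  B4 = {2, 6, 7}  B5 = {3, 4, 7}
Tree: B1–B2, B1–B3, B2–B4, B1–B5
Each bag holds 3 vertices, so the decomposition has width 2, which upper-bounds the treewidth. On the other hand G contains the 3-clique {1, 2, 7}. A clique must lie in a single bag of any decomposition, so no decomposition can have width below 2. Therefore the treewidth is 2.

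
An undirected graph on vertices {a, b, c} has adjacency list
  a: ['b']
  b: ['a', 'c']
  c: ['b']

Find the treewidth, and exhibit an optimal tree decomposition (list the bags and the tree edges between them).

Every bag has size at most 2, so the width is 2 − 1 = 1 and tw(G) ≤ 1. Any graph with an edge has treewidth ≥ 1, and G has the edge b–a. Combining the bounds, tw(G) = 1.

Treewidth 1.
One such decomposition:
Bags: B1 = {a, b}  B2 = {b, c}
Tree: B1–B2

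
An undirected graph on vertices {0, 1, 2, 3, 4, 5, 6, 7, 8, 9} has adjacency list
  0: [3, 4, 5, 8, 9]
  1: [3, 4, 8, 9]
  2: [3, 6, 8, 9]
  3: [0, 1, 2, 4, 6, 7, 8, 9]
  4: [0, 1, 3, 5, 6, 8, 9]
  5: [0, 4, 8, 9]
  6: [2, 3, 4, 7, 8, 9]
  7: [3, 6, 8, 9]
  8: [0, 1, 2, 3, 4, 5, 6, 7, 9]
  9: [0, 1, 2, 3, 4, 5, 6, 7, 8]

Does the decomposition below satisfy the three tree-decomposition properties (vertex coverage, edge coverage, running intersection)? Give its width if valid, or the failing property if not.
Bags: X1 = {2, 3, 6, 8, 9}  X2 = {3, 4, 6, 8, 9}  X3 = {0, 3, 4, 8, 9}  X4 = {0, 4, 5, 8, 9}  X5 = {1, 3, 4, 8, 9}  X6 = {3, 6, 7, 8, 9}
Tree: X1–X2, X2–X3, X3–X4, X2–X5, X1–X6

Vertex coverage: the bags together contain {0, 1, 2, 3, 4, 5, 6, 7, 8, 9}, the full vertex set. Edge coverage: each edge of G has both endpoints in at least one bag. Running intersection: for every vertex, the bags containing it form a connected subtree. All three properties hold, so this is a valid tree decomposition of width max|bag| − 1 = 4, and hence tw(G) ≤ 4.

Yes; width 4.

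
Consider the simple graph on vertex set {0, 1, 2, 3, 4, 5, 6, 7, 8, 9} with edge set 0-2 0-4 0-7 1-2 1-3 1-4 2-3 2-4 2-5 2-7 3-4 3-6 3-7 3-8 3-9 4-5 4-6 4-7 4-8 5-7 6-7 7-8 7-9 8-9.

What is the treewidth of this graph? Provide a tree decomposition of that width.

Treewidth 3.
One such decomposition:
Bags: B1 = {2, 3, 4, 7}  B2 = {3, 4, 7, 8}  B3 = {3, 4, 6, 7}  B4 = {3, 7, 8, 9}  B5 = {1, 2, 3, 4}  B6 = {2, 4, 5, 7}  B7 = {0, 2, 4, 7}
Tree: B1–B2, B1–B3, B2–B4, B1–B5, B1–B6, B6–B7

Each bag holds 4 vertices, so the decomposition has width 3, which upper-bounds the treewidth. On the other hand G contains the 4-clique {3, 7, 8, 9}. A clique must lie in a single bag of any decomposition, so no decomposition can have width below 3. Combining the bounds, tw(G) = 3.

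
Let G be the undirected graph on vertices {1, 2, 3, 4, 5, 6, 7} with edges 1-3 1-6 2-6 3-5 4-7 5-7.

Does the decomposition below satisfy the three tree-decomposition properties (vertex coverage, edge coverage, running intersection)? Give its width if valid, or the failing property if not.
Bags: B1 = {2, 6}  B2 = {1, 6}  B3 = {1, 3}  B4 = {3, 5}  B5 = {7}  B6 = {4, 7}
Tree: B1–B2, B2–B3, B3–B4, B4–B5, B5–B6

A tree decomposition must satisfy three properties: every vertex lies in some bag; for every edge, both endpoints lie together in some bag; and for every vertex, the bags containing it form a connected subtree. Here edge (5,7) lies in no bag, so the decomposition is invalid.

No — edge (5,7) lies in no bag.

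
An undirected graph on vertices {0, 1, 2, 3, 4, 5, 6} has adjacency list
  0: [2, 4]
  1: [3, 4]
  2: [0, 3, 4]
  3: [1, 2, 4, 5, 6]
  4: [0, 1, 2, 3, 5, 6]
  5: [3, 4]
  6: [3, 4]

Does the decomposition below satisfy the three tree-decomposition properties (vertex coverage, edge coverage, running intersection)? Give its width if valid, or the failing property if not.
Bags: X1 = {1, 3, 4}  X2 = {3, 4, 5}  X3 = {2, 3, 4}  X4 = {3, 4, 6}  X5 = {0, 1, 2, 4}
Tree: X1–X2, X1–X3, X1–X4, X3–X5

No — bags containing vertex 1 are not connected in the tree.

A tree decomposition must satisfy three properties: every vertex lies in some bag; for every edge, both endpoints lie together in some bag; and for every vertex, the bags containing it form a connected subtree. Here bags containing vertex 1 are not connected in the tree, so the decomposition is invalid.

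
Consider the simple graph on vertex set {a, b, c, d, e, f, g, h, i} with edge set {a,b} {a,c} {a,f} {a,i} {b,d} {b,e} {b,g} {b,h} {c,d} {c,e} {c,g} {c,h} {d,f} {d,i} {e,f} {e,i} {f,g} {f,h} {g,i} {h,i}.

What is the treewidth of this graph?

4

A width-4 tree decomposition is:
Bags: B1 = {b, c, d, f, i}  B2 = {b, c, e, f, i}  B3 = {b, c, f, h, i}  B4 = {a, b, c, f, i}  B5 = {b, c, f, g, i}
Tree: B1–B2, B2–B3, B3–B4, B4–B5
Each bag holds 5 vertices, so the decomposition has width 4, which upper-bounds the treewidth. For the lower bound: the 5 vertex sets {d,i}, {c,e}, {b,h}, {f}, {a} are disjoint, each induces a connected subgraph, and every pair is joined by at least one edge of G. Contracting each set to a single vertex therefore yields K_{5} as a minor, and since treewidth is minor-monotone, tw(G) ≥ tw(K_{5}) = 4. Therefore the treewidth is 4.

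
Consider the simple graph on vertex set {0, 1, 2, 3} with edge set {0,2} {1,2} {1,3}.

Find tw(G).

1

A width-1 tree decomposition is:
Bags: B1 = {1, 3}  B2 = {1, 2}  B3 = {0, 2}
Tree: B1–B2, B2–B3
The largest bag has 2 vertices, giving width 1; this decomposition certifies tw(G) ≤ 1. Since G has at least one edge (e.g. 1–3), it is not an edgeless graph, so tw(G) ≥ 1. Therefore the treewidth is 1.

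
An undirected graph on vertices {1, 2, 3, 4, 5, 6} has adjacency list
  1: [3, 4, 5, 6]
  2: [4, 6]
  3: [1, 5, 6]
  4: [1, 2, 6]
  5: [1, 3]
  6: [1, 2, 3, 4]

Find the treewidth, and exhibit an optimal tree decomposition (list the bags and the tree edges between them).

Treewidth 2.
One such decomposition:
Bags: B1 = {1, 4, 6}  B2 = {1, 3, 6}  B3 = {2, 4, 6}  B4 = {1, 3, 5}
Tree: B1–B2, B1–B3, B2–B4

Each bag holds 3 vertices, so the decomposition has width 2, which upper-bounds the treewidth. Conversely, {1, 3, 5} is a clique of size 3, and the vertices of any clique must share a bag in every tree decomposition; so some bag has ≥ 3 vertices and tw(G) ≥ 2. Hence tw(G) = 2 exactly.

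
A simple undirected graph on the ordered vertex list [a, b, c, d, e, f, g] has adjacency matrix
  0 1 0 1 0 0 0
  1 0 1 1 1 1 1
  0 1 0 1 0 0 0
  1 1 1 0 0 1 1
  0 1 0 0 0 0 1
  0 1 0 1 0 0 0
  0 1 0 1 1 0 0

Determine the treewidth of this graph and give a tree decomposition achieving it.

Treewidth 2.
One optimal decomposition is:
Bags: B1 = {a, b, d}  B2 = {b, d, f}  B3 = {b, c, d}  B4 = {b, d, g}  B5 = {b, e, g}
Tree: B1–B2, B2–B3, B1–B4, B4–B5

Each bag holds 3 vertices, so the decomposition has width 2, which upper-bounds the treewidth. For the lower bound, the 3 vertices {b, d, g} are pairwise adjacent, and any tree decomposition puts a clique entirely inside one bag — forcing width ≥ 2. The upper and lower bounds meet at 2, so that is the treewidth.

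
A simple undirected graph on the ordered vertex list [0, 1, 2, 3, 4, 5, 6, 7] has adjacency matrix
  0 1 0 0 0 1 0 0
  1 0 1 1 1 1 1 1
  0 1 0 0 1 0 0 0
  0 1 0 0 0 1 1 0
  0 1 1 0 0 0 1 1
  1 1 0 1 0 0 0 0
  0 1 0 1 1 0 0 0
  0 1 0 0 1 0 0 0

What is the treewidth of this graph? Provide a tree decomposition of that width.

Each bag holds 3 vertices, so the decomposition has width 2, which upper-bounds the treewidth. Conversely, {0, 1, 5} is a clique of size 3, and the vertices of any clique must share a bag in every tree decomposition; so some bag has ≥ 3 vertices and tw(G) ≥ 2. The upper and lower bounds meet at 2, so that is the treewidth.

Treewidth 2.
One such decomposition:
Bags: B1 = {1, 3, 6}  B2 = {1, 4, 6}  B3 = {1, 2, 4}  B4 = {1, 4, 7}  B5 = {1, 3, 5}  B6 = {0, 1, 5}
Tree: B1–B2, B2–B3, B3–B4, B1–B5, B5–B6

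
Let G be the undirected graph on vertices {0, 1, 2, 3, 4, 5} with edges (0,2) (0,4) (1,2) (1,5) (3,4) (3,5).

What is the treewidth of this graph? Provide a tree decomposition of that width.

Treewidth 2.
One such decomposition:
Bags: B1 = {0, 2, 4}  B2 = {1, 2, 4}  B3 = {1, 4, 5}  B4 = {3, 4, 5}
Tree: B1–B2, B2–B3, B3–B4

The largest bag has 3 vertices, giving width 2; this decomposition certifies tw(G) ≤ 2. For the lower bound, G contains the cycle 4–0–2–1–5–3–4, so G is not a forest; only forests have treewidth ≤ 1, hence tw(G) ≥ 2. Therefore the treewidth is 2.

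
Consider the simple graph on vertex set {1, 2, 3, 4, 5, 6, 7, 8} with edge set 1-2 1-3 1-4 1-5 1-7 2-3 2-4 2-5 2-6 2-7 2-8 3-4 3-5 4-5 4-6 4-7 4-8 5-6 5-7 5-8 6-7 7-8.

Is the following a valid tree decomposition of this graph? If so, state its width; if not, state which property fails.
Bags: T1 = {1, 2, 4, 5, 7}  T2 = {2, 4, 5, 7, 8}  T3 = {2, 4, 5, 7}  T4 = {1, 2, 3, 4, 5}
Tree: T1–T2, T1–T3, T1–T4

No — vertex 6 appears in no bag.

A tree decomposition must satisfy three properties: every vertex lies in some bag; for every edge, both endpoints lie together in some bag; and for every vertex, the bags containing it form a connected subtree. Here vertex 6 appears in no bag, so the decomposition is invalid.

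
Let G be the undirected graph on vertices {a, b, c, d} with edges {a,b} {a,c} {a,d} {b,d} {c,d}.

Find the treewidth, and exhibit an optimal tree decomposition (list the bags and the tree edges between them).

Every bag has size at most 3, so the width is 3 − 1 = 2 and tw(G) ≤ 2. For the lower bound, the 3 vertices {a, c, d} are pairwise adjacent, and any tree decomposition puts a clique entirely inside one bag — forcing width ≥ 2. Therefore the treewidth is 2.

Treewidth 2.
One optimal decomposition is:
Bags: B1 = {a, b, d}  B2 = {a, c, d}
Tree: B1–B2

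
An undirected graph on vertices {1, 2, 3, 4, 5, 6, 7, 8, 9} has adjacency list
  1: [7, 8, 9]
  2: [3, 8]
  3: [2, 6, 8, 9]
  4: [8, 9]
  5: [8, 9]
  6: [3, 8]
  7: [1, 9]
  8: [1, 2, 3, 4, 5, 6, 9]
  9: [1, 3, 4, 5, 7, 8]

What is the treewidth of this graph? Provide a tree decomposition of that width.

Treewidth 2.
Bags: B1 = {3, 8, 9}  B2 = {2, 3, 8}  B3 = {1, 8, 9}  B4 = {5, 8, 9}  B5 = {4, 8, 9}  B6 = {3, 6, 8}  B7 = {1, 7, 9}
Tree: B1–B2, B1–B3, B3–B4, B4–B5, B2–B6, B3–B7

The largest bag has 3 vertices, giving width 2; this decomposition certifies tw(G) ≤ 2. Conversely, {1, 8, 9} is a clique of size 3, and the vertices of any clique must share a bag in every tree decomposition; so some bag has ≥ 3 vertices and tw(G) ≥ 2. Hence tw(G) = 2 exactly.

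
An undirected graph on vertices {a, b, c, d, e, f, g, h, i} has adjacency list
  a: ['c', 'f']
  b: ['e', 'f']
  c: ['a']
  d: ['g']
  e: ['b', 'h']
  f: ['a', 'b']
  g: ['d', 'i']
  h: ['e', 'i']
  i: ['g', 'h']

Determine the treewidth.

1

A width-1 tree decomposition is:
Bags: B1 = {a, c}  B2 = {a, f}  B3 = {b, f}  B4 = {b, e}  B5 = {e, h}  B6 = {h, i}  B7 = {g, i}  B8 = {d, g}
Tree: B1–B2, B2–B3, B3–B4, B4–B5, B5–B6, B6–B7, B7–B8
Each bag holds 2 vertices, so the decomposition has width 1, which upper-bounds the treewidth. Any graph with an edge has treewidth ≥ 1, and G has the edge c–a. The upper and lower bounds meet at 1, so that is the treewidth.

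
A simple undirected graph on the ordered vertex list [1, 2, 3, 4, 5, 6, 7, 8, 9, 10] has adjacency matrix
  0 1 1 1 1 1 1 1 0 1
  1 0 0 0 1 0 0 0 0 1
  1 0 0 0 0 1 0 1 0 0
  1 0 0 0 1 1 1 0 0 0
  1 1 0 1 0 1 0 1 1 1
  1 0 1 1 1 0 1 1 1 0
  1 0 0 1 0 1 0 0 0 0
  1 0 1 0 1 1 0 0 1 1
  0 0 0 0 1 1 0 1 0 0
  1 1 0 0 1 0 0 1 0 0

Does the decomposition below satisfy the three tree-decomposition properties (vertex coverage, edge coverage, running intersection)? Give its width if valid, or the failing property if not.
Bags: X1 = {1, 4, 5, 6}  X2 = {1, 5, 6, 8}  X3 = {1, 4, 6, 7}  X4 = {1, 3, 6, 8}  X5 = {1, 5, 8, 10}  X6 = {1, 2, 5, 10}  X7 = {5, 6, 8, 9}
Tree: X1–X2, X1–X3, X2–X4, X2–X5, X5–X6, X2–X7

Yes; width 3.

Vertex coverage: the bags together contain {1, 2, 3, 4, 5, 6, 7, 8, 9, 10}, the full vertex set. Edge coverage: each edge of G has both endpoints in at least one bag. Running intersection: for every vertex, the bags containing it form a connected subtree. All three properties hold, so this is a valid tree decomposition of width max|bag| − 1 = 3, and hence tw(G) ≤ 3.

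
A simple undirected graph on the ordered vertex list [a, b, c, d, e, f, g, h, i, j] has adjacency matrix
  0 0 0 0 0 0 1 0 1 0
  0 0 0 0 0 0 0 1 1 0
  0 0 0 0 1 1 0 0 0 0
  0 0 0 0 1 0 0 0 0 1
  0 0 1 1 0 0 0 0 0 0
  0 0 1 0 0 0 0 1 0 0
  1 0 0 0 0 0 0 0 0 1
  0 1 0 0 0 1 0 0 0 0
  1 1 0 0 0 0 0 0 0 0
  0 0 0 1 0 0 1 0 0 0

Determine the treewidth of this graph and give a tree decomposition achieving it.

The largest bag has 3 vertices, giving width 2; this decomposition certifies tw(G) ≤ 2. For the lower bound, G contains the cycle h–b–i–a–g–j–d–e–c–f–h, so G is not a forest; only forests have treewidth ≤ 1, hence tw(G) ≥ 2. The upper and lower bounds meet at 2, so that is the treewidth.

Treewidth 2.
One such decomposition:
Bags: B1 = {b, h, i}  B2 = {a, h, i}  B3 = {a, g, h}  B4 = {g, h, j}  B5 = {d, h, j}  B6 = {d, e, h}  B7 = {c, e, h}  B8 = {c, f, h}
Tree: B1–B2, B2–B3, B3–B4, B4–B5, B5–B6, B6–B7, B7–B8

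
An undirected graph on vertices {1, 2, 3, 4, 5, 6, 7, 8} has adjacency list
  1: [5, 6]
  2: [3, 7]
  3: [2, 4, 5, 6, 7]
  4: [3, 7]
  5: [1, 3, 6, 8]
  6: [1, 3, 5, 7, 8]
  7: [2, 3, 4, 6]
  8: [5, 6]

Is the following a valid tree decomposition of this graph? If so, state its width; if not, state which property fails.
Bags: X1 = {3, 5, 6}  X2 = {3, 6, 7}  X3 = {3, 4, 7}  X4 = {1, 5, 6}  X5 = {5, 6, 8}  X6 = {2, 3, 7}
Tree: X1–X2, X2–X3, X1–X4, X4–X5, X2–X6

Vertex coverage: the bags together contain {1, 2, 3, 4, 5, 6, 7, 8}, the full vertex set. Edge coverage: each edge of G has both endpoints in at least one bag. Running intersection: for every vertex, the bags containing it form a connected subtree. All three properties hold, so this is a valid tree decomposition of width max|bag| − 1 = 2, and hence tw(G) ≤ 2.

Yes; width 2.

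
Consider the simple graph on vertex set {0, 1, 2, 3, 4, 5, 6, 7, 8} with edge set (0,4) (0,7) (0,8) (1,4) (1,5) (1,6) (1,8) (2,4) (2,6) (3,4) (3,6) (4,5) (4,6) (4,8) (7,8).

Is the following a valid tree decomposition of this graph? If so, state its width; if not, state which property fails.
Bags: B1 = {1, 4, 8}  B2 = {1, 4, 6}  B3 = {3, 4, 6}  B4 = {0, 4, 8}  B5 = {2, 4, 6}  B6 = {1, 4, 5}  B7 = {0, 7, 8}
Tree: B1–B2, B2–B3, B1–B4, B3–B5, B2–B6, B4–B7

Vertex coverage: the bags together contain {0, 1, 2, 3, 4, 5, 6, 7, 8}, the full vertex set. Edge coverage: each edge of G has both endpoints in at least one bag. Running intersection: for every vertex, the bags containing it form a connected subtree. All three properties hold, so this is a valid tree decomposition of width max|bag| − 1 = 2, and hence tw(G) ≤ 2.

Yes; width 2.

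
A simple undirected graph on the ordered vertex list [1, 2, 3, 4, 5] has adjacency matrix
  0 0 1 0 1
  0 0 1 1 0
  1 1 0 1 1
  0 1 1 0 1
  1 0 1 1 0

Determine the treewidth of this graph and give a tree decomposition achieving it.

Treewidth 2.
One such decomposition:
Bags: B1 = {3, 4, 5}  B2 = {1, 3, 5}  B3 = {2, 3, 4}
Tree: B1–B2, B1–B3

Each bag holds 3 vertices, so the decomposition has width 2, which upper-bounds the treewidth. For the lower bound, the 3 vertices {1, 3, 5} are pairwise adjacent, and any tree decomposition puts a clique entirely inside one bag — forcing width ≥ 2. Therefore the treewidth is 2.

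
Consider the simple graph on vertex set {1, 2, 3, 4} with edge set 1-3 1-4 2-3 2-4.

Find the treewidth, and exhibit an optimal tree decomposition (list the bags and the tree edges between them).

Every bag has size at most 3, so the width is 3 − 1 = 2 and tw(G) ≤ 2. For the lower bound, G contains the cycle 3–2–4–1–3, so G is not a forest; only forests have treewidth ≤ 1, hence tw(G) ≥ 2. Therefore the treewidth is 2.

Treewidth 2.
One optimal decomposition is:
Bags: B1 = {2, 3, 4}  B2 = {1, 3, 4}
Tree: B1–B2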